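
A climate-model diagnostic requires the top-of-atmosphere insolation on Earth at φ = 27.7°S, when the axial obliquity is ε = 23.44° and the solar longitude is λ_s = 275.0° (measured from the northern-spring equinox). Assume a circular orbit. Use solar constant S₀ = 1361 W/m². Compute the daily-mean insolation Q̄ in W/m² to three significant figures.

Q̄ ≈ 487 W/m²

Solar declination: sin δ = sin ε · sin λ_s = sin 23.44° × sin 275.0° = -0.39627, so δ = -23.346°.
cos H₀ = −tan(-27.7°) tan(-23.346°) = -0.2266, H₀ = 1.7994 rad.
Bracket: H₀ sin φ sin δ + cos φ cos δ sin H₀ = 1.7994×-0.46484×-0.39627 + 0.88539×0.91813×0.97399 = 0.331453 + 0.791760 = 1.123213.
Q̄ = (S₀/π) × [bracket] = (1361/π) × 1.123213 = 486.6 W/m².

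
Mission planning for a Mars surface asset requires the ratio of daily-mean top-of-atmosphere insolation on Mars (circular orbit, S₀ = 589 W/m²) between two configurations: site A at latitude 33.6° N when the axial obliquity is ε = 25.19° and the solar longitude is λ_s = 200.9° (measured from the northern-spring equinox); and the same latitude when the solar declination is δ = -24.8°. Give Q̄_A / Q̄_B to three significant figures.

Q̄_A / Q̄_B ≈ 1.63

— Configuration A (φ=+33.6°):
Solar declination: sin δ = sin ε · sin λ_s = sin 25.19° × sin 200.9° = -0.15184, so δ = -8.733°.
cos H₀ = −tan(+33.6°) tan(-8.733°) = 0.1021, H₀ = 1.4686 rad.
Bracket: H₀ sin φ sin δ + cos φ cos δ sin H₀ = 1.4686×0.55339×-0.15184 + 0.83292×0.98841×0.99478 = -0.123402 + 0.818969 = 0.695567.
Q̄ = (S₀/π) × [bracket] = (589/π) × 0.695567 = 130.41 W/m².
— Configuration B (φ=+33.6°):
cos H₀ = −tan(+33.6°) tan(-24.800°) = 0.3070, H₀ = 1.2588 rad.
Bracket: H₀ sin φ sin δ + cos φ cos δ sin H₀ = 1.2588×0.55339×-0.41945 + 0.83292×0.90778×0.95171 = -0.292192 + 0.719596 = 0.427404.
Q̄ = (S₀/π) × [bracket] = (589/π) × 0.427404 = 80.132 W/m².
Ratio Q̄_A / Q̄_B = 130.41 / 80.132 = 1.627.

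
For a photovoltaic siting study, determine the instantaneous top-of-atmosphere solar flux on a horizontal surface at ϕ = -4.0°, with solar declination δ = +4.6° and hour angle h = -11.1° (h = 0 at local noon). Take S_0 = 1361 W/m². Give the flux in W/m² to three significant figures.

1.32e+03 W/m²

cos θ_z = sin ϕ sin δ + cos ϕ cos δ cos h = -0.005594 + 0.975749 = 0.970155.
Flux = S_0 · cos θ_z = 1361 × 0.970155 = 1320 W/m².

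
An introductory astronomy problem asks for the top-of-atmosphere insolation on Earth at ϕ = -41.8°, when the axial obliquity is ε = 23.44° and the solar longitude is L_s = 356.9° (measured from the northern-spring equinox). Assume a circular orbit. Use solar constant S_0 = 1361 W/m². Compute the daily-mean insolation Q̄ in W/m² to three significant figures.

Solar declination: sin δ = sin ε · sin L_s = sin 23.44° × sin 356.9° = -0.02151, so δ = -1.233°.
cos h₀ = −tan(-41.8°) tan(-1.233°) = -0.0192, h₀ = 1.5900 rad.
Bracket: h₀ sin ϕ sin δ + cos ϕ cos δ sin h₀ = 1.5900×-0.66653×-0.02151 + 0.74548×0.99977×0.99981 = 0.022796 + 0.745167 = 0.767963.
Q̄ = (S_0/π) × [bracket] = (1361/π) × 0.767963 = 332.7 W/m².

Q̄ ≈ 333 W/m²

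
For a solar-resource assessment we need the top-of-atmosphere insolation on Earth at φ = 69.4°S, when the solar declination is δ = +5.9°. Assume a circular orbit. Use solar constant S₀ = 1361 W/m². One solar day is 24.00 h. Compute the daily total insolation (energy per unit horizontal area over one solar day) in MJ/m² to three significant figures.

7.94 MJ/m²

cos H₀ = −tan(-69.4°) tan(+5.900°) = 0.2749, H₀ = 1.2923 rad.
Bracket: H₀ sin φ sin δ + cos φ cos δ sin H₀ = 1.2923×-0.93606×0.10279 + 0.35184×0.99470×0.96146 = -0.124342 + 0.336487 = 0.212145.
Q̄ = (S₀/π) × [bracket] = (1361/π) × 0.212145 = 91.905 W/m².
Daily total = Q̄ × 24.00 h × 3600 s/h = 91.905 × 24.00 × 3600 / 10⁶ = 7.941 MJ/m².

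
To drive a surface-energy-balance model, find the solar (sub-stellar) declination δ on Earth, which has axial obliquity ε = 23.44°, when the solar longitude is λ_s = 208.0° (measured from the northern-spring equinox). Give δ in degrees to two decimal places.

δ = -10.76°

sin δ = sin ε · sin λ_s = sin 23.44° × sin 208.0° = -0.186750.
δ = arcsin(-0.186750) = -10.76°.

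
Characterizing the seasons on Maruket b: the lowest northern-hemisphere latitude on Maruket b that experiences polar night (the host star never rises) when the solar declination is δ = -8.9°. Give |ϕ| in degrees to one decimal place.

|ϕ| = 81.1°

Polar night requires cos h₀ = −tan ϕ tan δ ≥ 1, i.e. tan ϕ tan δ ≤ −1.
The boundary is |tan ϕ| · |tan δ| = 1, so |ϕ| = 90° − |δ| = 90° − 8.9° = 81.1° in the northern hemisphere.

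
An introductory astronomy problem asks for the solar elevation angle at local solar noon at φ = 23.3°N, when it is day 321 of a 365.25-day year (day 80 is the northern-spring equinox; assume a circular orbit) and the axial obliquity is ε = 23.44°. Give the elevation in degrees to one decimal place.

47.1°

Solar longitude: λ_s = 360° × (321 − 80)/365.25 = 237.536°.
sin δ = sin 23.44° × sin 237.536° = -0.33563, so δ = -19.611°.
At local noon the hour angle is zero, so the zenith angle equals |φ − δ| = |+23.3° − (-19.611°)| = 42.911°.
Elevation = 90° − 42.911° = 47.1°.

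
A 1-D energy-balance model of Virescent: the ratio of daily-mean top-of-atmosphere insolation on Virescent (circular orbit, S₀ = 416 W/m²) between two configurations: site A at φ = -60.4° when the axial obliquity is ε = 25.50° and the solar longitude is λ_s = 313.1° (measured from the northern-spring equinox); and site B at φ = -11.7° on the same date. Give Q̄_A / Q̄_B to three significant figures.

— Configuration A (φ=-60.4°):
Solar declination: sin δ = sin ε · sin λ_s = sin 25.50° × sin 313.1° = -0.31434, so δ = -18.321°.
cos H₀ = −tan(-60.4°) tan(-18.321°) = -0.5829, H₀ = 2.1931 rad.
Bracket: H₀ sin φ sin δ + cos φ cos δ sin H₀ = 2.1931×-0.86949×-0.31434 + 0.49394×0.94931×0.81255 = 0.599408 + 0.381006 = 0.980414.
Q̄ = (S₀/π) × [bracket] = (416/π) × 0.980414 = 129.82 W/m².
— Configuration B (φ=-11.7°):
cos H₀ = −tan(-11.7°) tan(-18.321°) = -0.0686, H₀ = 1.6394 rad.
Bracket: H₀ sin φ sin δ + cos φ cos δ sin H₀ = 1.6394×-0.20279×-0.31434 + 0.97922×0.94931×0.99765 = 0.104504 + 0.927399 = 1.031903.
Q̄ = (S₀/π) × [bracket] = (416/π) × 1.031903 = 136.64 W/m².
Ratio Q̄_A / Q̄_B = 129.82 / 136.64 = 0.9501.

Q̄_A / Q̄_B ≈ 0.950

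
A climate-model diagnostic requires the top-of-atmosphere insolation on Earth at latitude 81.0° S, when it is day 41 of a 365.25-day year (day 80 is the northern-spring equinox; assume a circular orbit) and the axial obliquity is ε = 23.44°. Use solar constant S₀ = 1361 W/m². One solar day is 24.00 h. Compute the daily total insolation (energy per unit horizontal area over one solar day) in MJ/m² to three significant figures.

Solar longitude: λ_s = 360° × (41 − 80)/365.25 = -38.439°, i.e. -38.439° + 360° = 321.561°.
sin δ = sin 23.44° × sin 321.561° = -0.24730, so δ = -14.318°.
cos H₀ = −tan(-81.0°) tan(-14.318°) = -1.6114 ≤ −1 ⇒ polar day, H₀ = π.
Bracket: H₀ sin φ sin δ + cos φ cos δ sin H₀ = 3.1416×-0.98769×-0.24730 + 0.15643×0.96894×0.00000 = 0.767354 + 0.000000 = 0.767354.
Q̄ = (S₀/π) × [bracket] = (1361/π) × 0.767354 = 332.43 W/m².
Daily total = Q̄ × 24.00 h × 3600 s/h = 332.43 × 24.00 × 3600 / 10⁶ = 28.72 MJ/m².

28.7 MJ/m²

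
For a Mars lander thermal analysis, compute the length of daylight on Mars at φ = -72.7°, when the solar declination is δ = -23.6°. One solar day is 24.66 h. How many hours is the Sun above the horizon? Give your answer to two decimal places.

24.66 h

Sunrise equation: cos H₀ = −tan φ · tan δ = -1.4027 ≤ −1, so the Sun never sets (polar day) and H₀ = π.
Daylight = 2H₀/(2π) × 24.66 h = (3.1416/π) × 24.66 = 24.66 h.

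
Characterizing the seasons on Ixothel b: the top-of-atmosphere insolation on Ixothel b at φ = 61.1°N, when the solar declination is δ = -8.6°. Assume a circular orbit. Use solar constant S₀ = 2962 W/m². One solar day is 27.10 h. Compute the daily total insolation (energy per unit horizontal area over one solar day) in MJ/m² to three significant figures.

26.7 MJ/m²

cos H₀ = −tan(+61.1°) tan(-8.600°) = 0.2740, H₀ = 1.2933 rad.
Bracket: H₀ sin φ sin δ + cos φ cos δ sin H₀ = 1.2933×0.87546×-0.14954 + 0.48328×0.98876×0.96174 = -0.169314 + 0.459565 = 0.290251.
Q̄ = (S₀/π) × [bracket] = (2962/π) × 0.290251 = 273.66 W/m².
Daily total = Q̄ × 27.10 h × 3600 s/h = 273.66 × 27.10 × 3600 / 10⁶ = 26.70 MJ/m².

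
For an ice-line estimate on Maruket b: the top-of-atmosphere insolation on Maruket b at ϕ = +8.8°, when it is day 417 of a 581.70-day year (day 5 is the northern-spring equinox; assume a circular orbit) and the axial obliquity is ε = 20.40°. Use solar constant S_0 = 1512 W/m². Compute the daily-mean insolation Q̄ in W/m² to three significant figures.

Solar longitude: L_s = 360° × (417 − 5)/581.70 = 254.977°.
sin δ = sin 20.40° × sin 254.977° = -0.33666, so δ = -19.673°.
cos h₀ = −tan(+8.8°) tan(-19.673°) = 0.0553, h₀ = 1.5154 rad.
Bracket: h₀ sin ϕ sin δ + cos ϕ cos δ sin h₀ = 1.5154×0.15299×-0.33666 + 0.98823×0.94163×0.99847 = -0.078052 + 0.929123 = 0.851071.
Q̄ = (S_0/π) × [bracket] = (1512/π) × 0.851071 = 409.6 W/m².

Q̄ ≈ 410 W/m²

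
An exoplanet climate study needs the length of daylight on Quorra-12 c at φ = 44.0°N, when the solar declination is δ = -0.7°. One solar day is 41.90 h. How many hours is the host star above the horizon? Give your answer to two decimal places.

20.79 h

cos H₀ = −tan φ · tan δ = −tan(+44.0°) × tan(-0.700°) = 0.0118, so H₀ = 1.5590 rad = 89.32°.
Daylight = 2H₀/(2π) × 41.90 h = (1.5590/π) × 41.90 = 20.79 h.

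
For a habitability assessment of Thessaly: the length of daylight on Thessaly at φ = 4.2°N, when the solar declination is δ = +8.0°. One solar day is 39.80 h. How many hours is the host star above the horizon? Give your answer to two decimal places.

cos H₀ = −tan φ · tan δ = −tan(+4.2°) × tan(+8.000°) = -0.0103, so H₀ = 1.5811 rad = 90.59°.
Daylight = 2H₀/(2π) × 39.80 h = (1.5811/π) × 39.80 = 20.03 h.

20.03 h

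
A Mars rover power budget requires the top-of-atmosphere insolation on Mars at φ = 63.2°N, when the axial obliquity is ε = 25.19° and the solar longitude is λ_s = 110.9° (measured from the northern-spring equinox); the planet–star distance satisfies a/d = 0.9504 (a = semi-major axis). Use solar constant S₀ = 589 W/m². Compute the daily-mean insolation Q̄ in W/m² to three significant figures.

Solar declination: sin δ = sin ε · sin λ_s = sin 25.19° × sin 110.9° = 0.39762, so δ = +23.429°.
cos H₀ = −tan(+63.2°) tan(+23.429°) = -0.8579, H₀ = 2.6019 rad.
Bracket: H₀ sin φ sin δ + cos φ cos δ sin H₀ = 2.6019×0.89259×0.39762 + 0.45088×0.91755×0.51385 = 0.923445 + 0.212582 = 1.136027.
Inverse-square distance factor (a/d)² = 0.9504² = 0.903260.
Q̄ = (S₀/π) × 0.903260 × [bracket] = (589/π) × 0.903260 × 1.136027 = 192.4 W/m².

Q̄ ≈ 192 W/m²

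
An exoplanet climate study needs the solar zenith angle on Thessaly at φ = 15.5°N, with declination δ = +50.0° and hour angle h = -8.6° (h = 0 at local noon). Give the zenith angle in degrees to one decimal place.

θ_z = 35.2°

cos θ_z = sin φ sin δ + cos φ cos δ cos h = 0.204716 + 0.612445 = 0.817161.
θ_z = arccos(0.817161) = 35.2°.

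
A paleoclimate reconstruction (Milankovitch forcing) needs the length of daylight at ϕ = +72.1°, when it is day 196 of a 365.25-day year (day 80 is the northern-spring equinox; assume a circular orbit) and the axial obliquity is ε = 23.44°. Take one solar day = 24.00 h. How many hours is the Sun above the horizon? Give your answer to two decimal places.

24.00 h

Solar longitude: L_s = 360° × (196 − 80)/365.25 = 114.333°.
sin δ = sin 23.44° × sin 114.333° = 0.36245, so δ = +21.251°.
Sunrise equation: cos h₀ = −tan ϕ · tan δ = -1.2040 ≤ −1, so the Sun never sets (polar day) and h₀ = π.
Daylight = 2h₀/(2π) × 24.00 h = (3.1416/π) × 24.00 = 24.00 h.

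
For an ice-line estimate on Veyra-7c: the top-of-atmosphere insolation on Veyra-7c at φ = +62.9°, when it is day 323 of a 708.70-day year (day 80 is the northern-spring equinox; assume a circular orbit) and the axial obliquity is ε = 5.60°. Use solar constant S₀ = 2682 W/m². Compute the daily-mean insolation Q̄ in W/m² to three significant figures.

Solar longitude: λ_s = 360° × (323 − 80)/708.70 = 123.437°.
sin δ = sin 5.60° × sin 123.437° = 0.08143, so δ = +4.671°.
cos H₀ = −tan(+62.9°) tan(+4.671°) = -0.1597, H₀ = 1.7311 rad.
Bracket: H₀ sin φ sin δ + cos φ cos δ sin H₀ = 1.7311×0.89021×0.08143 + 0.45554×0.99668×0.98717 = 0.125487 + 0.448202 = 0.573689.
Q̄ = (S₀/π) × [bracket] = (2682/π) × 0.573689 = 489.8 W/m².

Q̄ ≈ 490 W/m²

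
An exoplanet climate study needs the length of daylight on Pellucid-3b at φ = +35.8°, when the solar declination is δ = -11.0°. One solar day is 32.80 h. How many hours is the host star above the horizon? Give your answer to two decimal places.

cos H₀ = −tan φ · tan δ = −tan(+35.8°) × tan(-11.000°) = 0.1402, so H₀ = 1.4301 rad = 81.94°.
Daylight = 2H₀/(2π) × 32.80 h = (1.4301/π) × 32.80 = 14.93 h.

14.93 h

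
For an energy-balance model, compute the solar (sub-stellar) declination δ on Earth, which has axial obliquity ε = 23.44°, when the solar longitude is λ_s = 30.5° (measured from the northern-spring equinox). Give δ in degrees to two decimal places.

δ = +11.65°

sin δ = sin ε · sin λ_s = sin 23.44° × sin 30.5° = 0.201893.
δ = arcsin(0.201893) = +11.65°.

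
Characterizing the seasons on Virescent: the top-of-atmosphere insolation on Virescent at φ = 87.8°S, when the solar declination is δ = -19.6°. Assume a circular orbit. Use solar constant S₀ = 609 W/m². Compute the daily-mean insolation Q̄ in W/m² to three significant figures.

Q̄ ≈ 204 W/m²

cos H₀ = −tan(-87.8°) tan(-19.600°) = -9.2691 ≤ −1 ⇒ polar day, H₀ = π.
Bracket: H₀ sin φ sin δ + cos φ cos δ sin H₀ = 3.1416×-0.99926×-0.33545 + 0.03839×0.94206×0.00000 = 1.053070 + 0.000000 = 1.053070.
Q̄ = (S₀/π) × [bracket] = (609/π) × 1.053070 = 204.1 W/m².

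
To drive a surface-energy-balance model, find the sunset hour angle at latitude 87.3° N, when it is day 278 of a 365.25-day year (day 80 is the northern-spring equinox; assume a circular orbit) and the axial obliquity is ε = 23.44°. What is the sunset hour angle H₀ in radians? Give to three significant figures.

Solar longitude: λ_s = 360° × (278 − 80)/365.25 = 195.154°.
sin δ = sin 23.44° × sin 195.154° = -0.10399, so δ = -5.969°.
cos H₀ = −tan φ · tan δ = 2.2171 ≥ 1, so the Sun never rises (polar night) and H₀ = 0.

H₀ = 0.00 rad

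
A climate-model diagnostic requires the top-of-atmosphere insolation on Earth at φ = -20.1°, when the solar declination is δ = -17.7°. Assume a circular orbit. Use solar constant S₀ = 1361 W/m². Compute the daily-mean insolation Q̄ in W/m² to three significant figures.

cos H₀ = −tan(-20.1°) tan(-17.700°) = -0.1168, H₀ = 1.6879 rad.
Bracket: H₀ sin φ sin δ + cos φ cos δ sin H₀ = 1.6879×-0.34366×-0.30403 + 0.93909×0.95266×0.99316 = 0.176357 + 0.888514 = 1.064871.
Q̄ = (S₀/π) × [bracket] = (1361/π) × 1.064871 = 461.3 W/m².

Q̄ ≈ 461 W/m²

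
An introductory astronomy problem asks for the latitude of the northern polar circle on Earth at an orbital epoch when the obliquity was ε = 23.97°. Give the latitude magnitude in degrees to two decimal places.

66.03°

The polar circle is the lowest latitude that experiences at least one full rotation of continuous daylight at the northern-summer solstice; it lies at |ϕ| = 90° − ε = 90° − 23.97° = 66.03°.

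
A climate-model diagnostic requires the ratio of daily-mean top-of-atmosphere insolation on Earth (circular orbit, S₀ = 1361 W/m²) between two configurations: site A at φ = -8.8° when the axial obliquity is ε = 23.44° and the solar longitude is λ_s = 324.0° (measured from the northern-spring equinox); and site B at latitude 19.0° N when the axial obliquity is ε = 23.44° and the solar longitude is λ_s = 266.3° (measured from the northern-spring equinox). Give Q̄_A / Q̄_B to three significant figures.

— Configuration A (φ=-8.8°):
Solar declination: sin δ = sin ε · sin λ_s = sin 23.44° × sin 324.0° = -0.23381, so δ = -13.522°.
cos H₀ = −tan(-8.8°) tan(-13.522°) = -0.0372, H₀ = 1.6080 rad.
Bracket: H₀ sin φ sin δ + cos φ cos δ sin H₀ = 1.6080×-0.15299×-0.23381 + 0.98823×0.97228×0.99931 = 0.057519 + 0.960173 = 1.017692.
Q̄ = (S₀/π) × [bracket] = (1361/π) × 1.017692 = 440.88 W/m².
— Configuration B (φ=+19.0°):
Solar declination: sin δ = sin ε · sin λ_s = sin 23.44° × sin 266.3° = -0.39696, so δ = -23.388°.
cos H₀ = −tan(+19.0°) tan(-23.388°) = 0.1489, H₀ = 1.4213 rad.
Bracket: H₀ sin φ sin δ + cos φ cos δ sin H₀ = 1.4213×0.32557×-0.39696 + 0.94552×0.91784×0.98885 = -0.183686 + 0.858160 = 0.674474.
Q̄ = (S₀/π) × [bracket] = (1361/π) × 0.674474 = 292.20 W/m².
Ratio Q̄_A / Q̄_B = 440.88 / 292.20 = 1.509.

Q̄_A / Q̄_B ≈ 1.51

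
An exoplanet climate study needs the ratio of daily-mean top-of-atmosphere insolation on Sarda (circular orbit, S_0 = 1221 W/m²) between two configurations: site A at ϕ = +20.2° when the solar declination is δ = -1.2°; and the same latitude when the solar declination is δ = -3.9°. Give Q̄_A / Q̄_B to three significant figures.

Q̄_A / Q̄_B ≈ 1.03

— Configuration A (ϕ=+20.2°):
cos h₀ = −tan(+20.2°) tan(-1.200°) = 0.0077, h₀ = 1.5631 rad.
Bracket: h₀ sin ϕ sin δ + cos ϕ cos δ sin h₀ = 1.5631×0.34530×-0.02094 + 0.93849×0.99978×0.99997 = -0.011302 + 0.938255 = 0.926953.
Q̄ = (S_0/π) × [bracket] = (1221/π) × 0.926953 = 360.27 W/m².
— Configuration B (ϕ=+20.2°):
cos h₀ = −tan(+20.2°) tan(-3.900°) = 0.0251, h₀ = 1.5457 rad.
Bracket: h₀ sin ϕ sin δ + cos ϕ cos δ sin h₀ = 1.5457×0.34530×-0.06802 + 0.93849×0.99768×0.99969 = -0.036304 + 0.936022 = 0.899718.
Q̄ = (S_0/π) × [bracket] = (1221/π) × 0.899718 = 349.68 W/m².
Ratio Q̄_A / Q̄_B = 360.27 / 349.68 = 1.030.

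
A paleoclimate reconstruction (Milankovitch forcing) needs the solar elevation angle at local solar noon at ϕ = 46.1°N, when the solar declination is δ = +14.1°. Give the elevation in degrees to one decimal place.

58.0°

At local noon the hour angle is zero, so the zenith angle equals |ϕ − δ| = |+46.1° − (+14.100°)| = 32.000°.
Elevation = 90° − 32.000° = 58.0°.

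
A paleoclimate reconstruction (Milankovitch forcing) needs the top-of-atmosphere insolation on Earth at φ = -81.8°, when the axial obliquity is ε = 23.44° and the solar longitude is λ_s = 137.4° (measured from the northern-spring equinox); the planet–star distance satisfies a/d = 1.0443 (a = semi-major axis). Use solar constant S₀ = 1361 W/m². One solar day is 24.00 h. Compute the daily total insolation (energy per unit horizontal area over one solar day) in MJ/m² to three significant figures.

0.00 MJ/m²

Solar declination: sin δ = sin ε · sin λ_s = sin 23.44° × sin 137.4° = 0.26925, so δ = +15.620°.
cos H₀ = −tan(-81.8°) tan(+15.620°) = 1.9401 ≥ 1 ⇒ polar night, H₀ = 0 and Q̄ = 0.
Inverse-square distance factor (a/d)² = 1.0443² = 1.090562.
Daily total = Q̄ × 24.00 h × 3600 s/h = 0.00 MJ/m².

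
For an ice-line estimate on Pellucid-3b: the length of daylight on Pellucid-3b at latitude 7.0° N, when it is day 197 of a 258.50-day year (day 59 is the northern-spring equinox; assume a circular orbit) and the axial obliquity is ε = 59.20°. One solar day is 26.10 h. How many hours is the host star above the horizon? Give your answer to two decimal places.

Solar longitude: L_s = 360° × (197 − 59)/258.50 = 192.186°.
sin δ = sin 59.20° × sin 192.186° = -0.18131, so δ = -10.446°.
cos h₀ = −tan ϕ · tan δ = −tan(+7.0°) × tan(-10.446°) = 0.0226, so h₀ = 1.5482 rad = 88.70°.
Daylight = 2h₀/(2π) × 26.10 h = (1.5482/π) × 26.10 = 12.86 h.

12.86 h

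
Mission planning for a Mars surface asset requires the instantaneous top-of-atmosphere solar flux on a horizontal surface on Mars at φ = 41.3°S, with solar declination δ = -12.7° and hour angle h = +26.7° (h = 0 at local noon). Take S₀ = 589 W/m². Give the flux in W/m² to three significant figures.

471 W/m²

cos θ_z = sin φ sin δ + cos φ cos δ cos h = 0.145099 + 0.654738 = 0.799837.
Flux = S₀ · cos θ_z = 589 × 0.799837 = 471.1 W/m².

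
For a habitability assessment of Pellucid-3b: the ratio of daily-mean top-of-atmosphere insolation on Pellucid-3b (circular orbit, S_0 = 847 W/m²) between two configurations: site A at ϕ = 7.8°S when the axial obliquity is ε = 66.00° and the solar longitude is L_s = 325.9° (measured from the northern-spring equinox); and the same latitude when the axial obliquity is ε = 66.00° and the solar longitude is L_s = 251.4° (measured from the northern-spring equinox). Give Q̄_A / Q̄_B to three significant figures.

Q̄_A / Q̄_B ≈ 1.39

— Configuration A (ϕ=-7.8°):
Solar declination: sin δ = sin ε · sin L_s = sin 66.00° × sin 325.9° = -0.51217, so δ = -30.808°.
cos h₀ = −tan(-7.8°) tan(-30.808°) = -0.0817, h₀ = 1.6526 rad.
Bracket: h₀ sin ϕ sin δ + cos ϕ cos δ sin h₀ = 1.6526×-0.13572×-0.51217 + 0.99075×0.85888×0.99666 = 0.114875 + 0.848093 = 0.962968.
Q̄ = (S_0/π) × [bracket] = (847/π) × 0.962968 = 259.62 W/m².
— Configuration B (ϕ=-7.8°):
Solar declination: sin δ = sin ε · sin L_s = sin 66.00° × sin 251.4° = -0.86583, so δ = -59.978°.
cos h₀ = −tan(-7.8°) tan(-59.978°) = -0.2370, h₀ = 1.8101 rad.
Bracket: h₀ sin ϕ sin δ + cos ϕ cos δ sin h₀ = 1.8101×-0.13572×-0.86583 + 0.99075×0.50034×0.97150 = 0.212706 + 0.481584 = 0.694290.
Q̄ = (S_0/π) × [bracket] = (847/π) × 0.694290 = 187.19 W/m².
Ratio Q̄_A / Q̄_B = 259.62 / 187.19 = 1.387.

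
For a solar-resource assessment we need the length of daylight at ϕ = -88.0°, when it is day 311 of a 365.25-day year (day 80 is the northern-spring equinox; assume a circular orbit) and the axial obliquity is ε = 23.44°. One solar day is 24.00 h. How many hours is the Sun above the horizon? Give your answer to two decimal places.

Solar longitude: L_s = 360° × (311 − 80)/365.25 = 227.680°.
sin δ = sin 23.44° × sin 227.680° = -0.29412, so δ = -17.105°.
Sunrise equation: cos h₀ = −tan ϕ · tan δ = -8.8123 ≤ −1, so the Sun never sets (polar day) and h₀ = π.
Daylight = 2h₀/(2π) × 24.00 h = (3.1416/π) × 24.00 = 24.00 h.

24.00 h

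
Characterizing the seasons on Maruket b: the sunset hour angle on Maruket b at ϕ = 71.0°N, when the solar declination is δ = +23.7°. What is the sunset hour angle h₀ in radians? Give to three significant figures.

Sunrise equation: cos h₀ = −tan ϕ · tan δ = -1.2749 ≤ −1, so the host star never sets (polar day) and h₀ = π.

h₀ = 3.14 rad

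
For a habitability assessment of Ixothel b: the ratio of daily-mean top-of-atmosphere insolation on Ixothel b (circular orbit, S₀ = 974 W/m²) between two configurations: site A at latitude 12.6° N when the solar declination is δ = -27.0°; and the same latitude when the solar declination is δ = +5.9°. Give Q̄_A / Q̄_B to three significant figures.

— Configuration A (φ=+12.6°):
cos H₀ = −tan(+12.6°) tan(-27.000°) = 0.1139, H₀ = 1.4567 rad.
Bracket: H₀ sin φ sin δ + cos φ cos δ sin H₀ = 1.4567×0.21814×-0.45399 + 0.97592×0.89101×0.99349 = -0.144262 + 0.863894 = 0.719632.
Q̄ = (S₀/π) × [bracket] = (974/π) × 0.719632 = 223.11 W/m².
— Configuration B (φ=+12.6°):
cos H₀ = −tan(+12.6°) tan(+5.900°) = -0.0231, H₀ = 1.5939 rad.
Bracket: H₀ sin φ sin δ + cos φ cos δ sin H₀ = 1.5939×0.21814×0.10279 + 0.97592×0.99470×0.99973 = 0.035739 + 0.970486 = 1.006225.
Q̄ = (S₀/π) × [bracket] = (974/π) × 1.006225 = 311.96 W/m².
Ratio Q̄_A / Q̄_B = 223.11 / 311.96 = 0.7152.

Q̄_A / Q̄_B ≈ 0.715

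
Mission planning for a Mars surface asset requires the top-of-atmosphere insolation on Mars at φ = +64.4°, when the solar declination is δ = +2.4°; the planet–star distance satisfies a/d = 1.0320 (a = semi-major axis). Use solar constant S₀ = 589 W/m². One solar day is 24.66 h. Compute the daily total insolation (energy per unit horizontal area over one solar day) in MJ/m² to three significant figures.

cos H₀ = −tan(+64.4°) tan(+2.400°) = -0.0875, H₀ = 1.6584 rad.
Bracket: H₀ sin φ sin δ + cos φ cos δ sin H₀ = 1.6584×0.90183×0.04188 + 0.43209×0.99912×0.99617 = 0.062636 + 0.430056 = 0.492692.
Inverse-square distance factor (a/d)² = 1.0320² = 1.065024.
Q̄ = (S₀/π) × 1.065024 × [bracket] = (589/π) × 1.065024 × 0.492692 = 98.379 W/m².
Daily total = Q̄ × 24.66 h × 3600 s/h = 98.379 × 24.66 × 3600 / 10⁶ = 8.734 MJ/m².

8.73 MJ/m²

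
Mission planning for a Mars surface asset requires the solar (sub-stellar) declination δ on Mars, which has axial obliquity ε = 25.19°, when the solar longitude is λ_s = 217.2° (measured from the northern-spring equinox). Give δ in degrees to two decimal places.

δ = -14.91°

sin δ = sin ε · sin λ_s = sin 25.19° × sin 217.2° = -0.257330.
δ = arcsin(-0.257330) = -14.91°.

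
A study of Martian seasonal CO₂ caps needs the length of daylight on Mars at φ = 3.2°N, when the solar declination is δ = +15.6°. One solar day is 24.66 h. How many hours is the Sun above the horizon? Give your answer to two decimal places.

cos H₀ = −tan φ · tan δ = −tan(+3.2°) × tan(+15.600°) = -0.0156, so H₀ = 1.5864 rad = 90.89°.
Daylight = 2H₀/(2π) × 24.66 h = (1.5864/π) × 24.66 = 12.45 h.

12.45 h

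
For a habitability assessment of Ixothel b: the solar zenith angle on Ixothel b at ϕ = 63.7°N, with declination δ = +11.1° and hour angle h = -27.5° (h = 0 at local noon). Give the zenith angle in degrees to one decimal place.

cos θ_z = sin ϕ sin δ + cos ϕ cos δ cos h = 0.172593 + 0.385657 = 0.558250.
θ_z = arccos(0.558250) = 56.1°.

θ_z = 56.1°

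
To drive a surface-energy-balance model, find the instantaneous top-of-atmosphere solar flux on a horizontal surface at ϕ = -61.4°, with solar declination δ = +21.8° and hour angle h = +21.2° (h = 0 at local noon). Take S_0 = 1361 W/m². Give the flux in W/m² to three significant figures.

cos θ_z = sin ϕ sin δ + cos ϕ cos δ cos h = -0.326055 + 0.414379 = 0.088324.
Flux = S_0 · cos θ_z = 1361 × 0.088324 = 120.2 W/m².

120 W/m²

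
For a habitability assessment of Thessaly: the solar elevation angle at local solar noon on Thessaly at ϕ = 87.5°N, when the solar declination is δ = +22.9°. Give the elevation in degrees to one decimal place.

25.4°

At local noon the hour angle is zero, so the zenith angle equals |ϕ − δ| = |+87.5° − (+22.900°)| = 64.600°.
Elevation = 90° − 64.600° = 25.4°.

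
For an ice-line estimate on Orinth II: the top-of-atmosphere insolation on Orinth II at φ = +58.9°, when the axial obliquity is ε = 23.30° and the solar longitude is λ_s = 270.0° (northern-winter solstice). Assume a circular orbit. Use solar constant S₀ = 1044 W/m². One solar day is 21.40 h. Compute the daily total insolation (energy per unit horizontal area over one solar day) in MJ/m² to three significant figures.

Solar declination: sin δ = sin ε · sin λ_s = sin 23.30° × sin 270.0° = -0.39555, so δ = -23.300°.
cos H₀ = −tan(+58.9°) tan(-23.300°) = 0.7139, H₀ = 0.7757 rad.
Bracket: H₀ sin φ sin δ + cos φ cos δ sin H₀ = 0.7757×0.85627×-0.39555 + 0.51653×0.91845×0.70022 = -0.262728 + 0.332189 = 0.069461.
Q̄ = (S₀/π) × [bracket] = (1044/π) × 0.069461 = 23.083 W/m².
Daily total = Q̄ × 21.40 h × 3600 s/h = 23.083 × 21.40 × 3600 / 10⁶ = 1.778 MJ/m².

1.78 MJ/m²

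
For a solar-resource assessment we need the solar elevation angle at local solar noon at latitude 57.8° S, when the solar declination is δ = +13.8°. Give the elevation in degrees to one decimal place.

At local noon the hour angle is zero, so the zenith angle equals |ϕ − δ| = |-57.8° − (+13.800°)| = 71.600°.
Elevation = 90° − 71.600° = 18.4°.

18.4°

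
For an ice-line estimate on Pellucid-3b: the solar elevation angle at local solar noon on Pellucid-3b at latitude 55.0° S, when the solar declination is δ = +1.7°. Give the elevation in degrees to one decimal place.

33.3°

At local noon the hour angle is zero, so the zenith angle equals |φ − δ| = |-55.0° − (+1.700°)| = 56.700°.
Elevation = 90° − 56.700° = 33.3°.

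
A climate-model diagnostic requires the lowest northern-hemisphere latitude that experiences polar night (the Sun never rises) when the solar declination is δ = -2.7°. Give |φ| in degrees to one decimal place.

|φ| = 87.3°

Polar night requires cos H₀ = −tan φ tan δ ≥ 1, i.e. tan φ tan δ ≤ −1.
The boundary is |tan φ| · |tan δ| = 1, so |φ| = 90° − |δ| = 90° − 2.7° = 87.3° in the northern hemisphere.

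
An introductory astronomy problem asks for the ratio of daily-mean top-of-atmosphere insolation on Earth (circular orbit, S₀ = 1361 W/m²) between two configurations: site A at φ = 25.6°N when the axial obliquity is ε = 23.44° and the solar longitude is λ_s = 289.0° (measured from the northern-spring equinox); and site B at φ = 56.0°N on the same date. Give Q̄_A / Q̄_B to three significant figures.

Q̄_A / Q̄_B ≈ 4.76

— Configuration A (φ=+25.6°):
Solar declination: sin δ = sin ε · sin λ_s = sin 23.44° × sin 289.0° = -0.37612, so δ = -22.093°.
cos H₀ = −tan(+25.6°) tan(-22.093°) = 0.1945, H₀ = 1.3751 rad.
Bracket: H₀ sin φ sin δ + cos φ cos δ sin H₀ = 1.3751×0.43209×-0.37612 + 0.90183×0.92657×0.98091 = -0.223478 + 0.819657 = 0.596179.
Q̄ = (S₀/π) × [bracket] = (1361/π) × 0.596179 = 258.28 W/m².
— Configuration B (φ=+56.0°):
cos H₀ = −tan(+56.0°) tan(-22.093°) = 0.6018, H₀ = 0.9250 rad.
Bracket: H₀ sin φ sin δ + cos φ cos δ sin H₀ = 0.9250×0.82904×-0.37612 + 0.55919×0.92657×0.79864 = -0.288432 + 0.413798 = 0.125366.
Q̄ = (S₀/π) × [bracket] = (1361/π) × 0.125366 = 54.311 W/m².
Ratio Q̄_A / Q̄_B = 258.28 / 54.311 = 4.756.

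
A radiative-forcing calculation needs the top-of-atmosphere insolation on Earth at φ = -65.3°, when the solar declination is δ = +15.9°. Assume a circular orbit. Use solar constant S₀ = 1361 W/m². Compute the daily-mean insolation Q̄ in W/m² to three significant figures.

Q̄ ≈ 39.3 W/m²

cos H₀ = −tan(-65.3°) tan(+15.900°) = 0.6193, H₀ = 0.9029 rad.
Bracket: H₀ sin φ sin δ + cos φ cos δ sin H₀ = 0.9029×-0.90851×0.27396 + 0.41787×0.96174×0.78514 = -0.224728 + 0.315534 = 0.090806.
Q̄ = (S₀/π) × [bracket] = (1361/π) × 0.090806 = 39.34 W/m².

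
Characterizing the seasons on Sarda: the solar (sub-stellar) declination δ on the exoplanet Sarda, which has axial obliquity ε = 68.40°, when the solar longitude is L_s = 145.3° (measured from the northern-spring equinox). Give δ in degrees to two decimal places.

sin δ = sin ε · sin L_s = sin 68.40° × sin 145.3° = 0.529303.
δ = arcsin(0.529303) = +31.96°.

δ = +31.96°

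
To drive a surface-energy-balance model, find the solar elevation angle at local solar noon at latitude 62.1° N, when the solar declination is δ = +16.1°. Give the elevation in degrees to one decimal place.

At local noon the hour angle is zero, so the zenith angle equals |φ − δ| = |+62.1° − (+16.100°)| = 46.000°.
Elevation = 90° − 46.000° = 44.0°.

44.0°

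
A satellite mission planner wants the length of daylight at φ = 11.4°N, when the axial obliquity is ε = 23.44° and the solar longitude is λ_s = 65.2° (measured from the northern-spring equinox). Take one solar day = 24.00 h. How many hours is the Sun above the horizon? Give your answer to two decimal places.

Solar declination: sin δ = sin ε · sin λ_s = sin 23.44° × sin 65.2° = 0.36110, so δ = +21.168°.
cos H₀ = −tan φ · tan δ = −tan(+11.4°) × tan(+21.168°) = -0.0781, so H₀ = 1.6490 rad = 94.48°.
Daylight = 2H₀/(2π) × 24.00 h = (1.6490/π) × 24.00 = 12.60 h.

12.60 h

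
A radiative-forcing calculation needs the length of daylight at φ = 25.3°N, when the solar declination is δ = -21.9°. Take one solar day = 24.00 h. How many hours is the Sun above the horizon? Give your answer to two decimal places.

cos H₀ = −tan φ · tan δ = −tan(+25.3°) × tan(-21.900°) = 0.1900, so H₀ = 1.3796 rad = 79.05°.
Daylight = 2H₀/(2π) × 24.00 h = (1.3796/π) × 24.00 = 10.54 h.

10.54 h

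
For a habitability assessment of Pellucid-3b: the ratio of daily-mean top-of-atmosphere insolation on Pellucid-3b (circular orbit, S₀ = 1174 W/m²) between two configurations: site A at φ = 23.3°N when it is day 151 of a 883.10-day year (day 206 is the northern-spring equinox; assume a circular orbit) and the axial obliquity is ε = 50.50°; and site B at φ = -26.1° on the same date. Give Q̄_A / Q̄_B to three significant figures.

— Configuration A (φ=+23.3°):
Solar longitude: λ_s = 360° × (151 − 206)/883.10 = -22.421°, i.e. -22.421° + 360° = 337.579°.
sin δ = sin 50.50° × sin 337.579° = -0.29430, so δ = -17.116°.
cos H₀ = −tan(+23.3°) tan(-17.116°) = 0.1326, H₀ = 1.4378 rad.
Bracket: H₀ sin φ sin δ + cos φ cos δ sin H₀ = 1.4378×0.39555×-0.29430 + 0.91845×0.95571×0.99117 = -0.167375 + 0.870021 = 0.702646.
Q̄ = (S₀/π) × [bracket] = (1174/π) × 0.702646 = 262.58 W/m².
— Configuration B (φ=-26.1°):
cos H₀ = −tan(-26.1°) tan(-17.116°) = -0.1509, H₀ = 1.7222 rad.
Bracket: H₀ sin φ sin δ + cos φ cos δ sin H₀ = 1.7222×-0.43994×-0.29430 + 0.89803×0.95571×0.98856 = 0.222981 + 0.848438 = 1.071419.
Q̄ = (S₀/π) × [bracket] = (1174/π) × 1.071419 = 400.38 W/m².
Ratio Q̄_A / Q̄_B = 262.58 / 400.38 = 0.6558.

Q̄_A / Q̄_B ≈ 0.656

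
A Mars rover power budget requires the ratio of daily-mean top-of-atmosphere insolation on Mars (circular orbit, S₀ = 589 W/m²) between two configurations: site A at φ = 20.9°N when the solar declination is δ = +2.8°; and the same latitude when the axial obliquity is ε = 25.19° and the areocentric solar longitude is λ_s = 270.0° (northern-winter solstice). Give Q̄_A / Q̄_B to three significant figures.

— Configuration A (φ=+20.9°):
cos H₀ = −tan(+20.9°) tan(+2.800°) = -0.0187, H₀ = 1.5895 rad.
Bracket: H₀ sin φ sin δ + cos φ cos δ sin H₀ = 1.5895×0.35674×0.04885 + 0.93420×0.99881×0.99983 = 0.027700 + 0.932930 = 0.960630.
Q̄ = (S₀/π) × [bracket] = (589/π) × 0.960630 = 180.10 W/m².
— Configuration B (φ=+20.9°):
sin δ = sin 25.19° × sin 270.0° = -0.42562, so δ = -25.190°.
cos H₀ = −tan(+20.9°) tan(-25.190°) = 0.1796, H₀ = 1.3902 rad.
Bracket: H₀ sin φ sin δ + cos φ cos δ sin H₀ = 1.3902×0.35674×-0.42562 + 0.93420×0.90490×0.98374 = -0.211082 + 0.831612 = 0.620530.
Q̄ = (S₀/π) × [bracket] = (589/π) × 0.620530 = 116.34 W/m².
Ratio Q̄_A / Q̄_B = 180.10 / 116.34 = 1.548.

Q̄_A / Q̄_B ≈ 1.55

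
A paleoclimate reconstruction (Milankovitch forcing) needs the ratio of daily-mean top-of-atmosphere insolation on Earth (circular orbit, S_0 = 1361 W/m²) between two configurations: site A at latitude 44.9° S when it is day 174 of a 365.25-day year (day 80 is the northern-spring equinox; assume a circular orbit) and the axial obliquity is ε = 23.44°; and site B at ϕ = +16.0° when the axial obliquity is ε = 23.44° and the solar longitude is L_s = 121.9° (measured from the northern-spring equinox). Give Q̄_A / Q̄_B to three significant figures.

Q̄_A / Q̄_B ≈ 0.257

— Configuration A (ϕ=-44.9°):
Solar longitude: L_s = 360° × (174 − 80)/365.25 = 92.649°.
sin δ = sin 23.44° × sin 92.649° = 0.39736, so δ = +23.413°.
cos h₀ = −tan(-44.9°) tan(+23.413°) = 0.4315, h₀ = 1.1246 rad.
Bracket: h₀ sin ϕ sin δ + cos ϕ cos δ sin h₀ = 1.1246×-0.70587×0.39736 + 0.70834×0.91766×0.90211 = -0.315433 + 0.586385 = 0.270952.
Q̄ = (S_0/π) × [bracket] = (1361/π) × 0.270952 = 117.38 W/m².
— Configuration B (ϕ=+16.0°):
Solar declination: sin δ = sin ε · sin L_s = sin 23.44° × sin 121.9° = 0.33771, so δ = +19.737°.
cos h₀ = −tan(+16.0°) tan(+19.737°) = -0.1029, h₀ = 1.6739 rad.
Bracket: h₀ sin ϕ sin δ + cos ϕ cos δ sin h₀ = 1.6739×0.27564×0.33771 + 0.96126×0.94125×0.99469 = 0.155817 + 0.899982 = 1.055799.
Q̄ = (S_0/π) × [bracket] = (1361/π) × 1.055799 = 457.39 W/m².
Ratio Q̄_A / Q̄_B = 117.38 / 457.39 = 0.2566.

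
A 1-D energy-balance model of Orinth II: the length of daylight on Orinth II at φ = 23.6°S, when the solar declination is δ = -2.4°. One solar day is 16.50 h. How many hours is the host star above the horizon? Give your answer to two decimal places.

cos H₀ = −tan φ · tan δ = −tan(-23.6°) × tan(-2.400°) = -0.0183, so H₀ = 1.5891 rad = 91.05°.
Daylight = 2H₀/(2π) × 16.50 h = (1.5891/π) × 16.50 = 8.35 h.

8.35 h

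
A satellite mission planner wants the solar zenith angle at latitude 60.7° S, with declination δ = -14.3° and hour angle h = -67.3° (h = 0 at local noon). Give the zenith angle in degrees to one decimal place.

θ_z = 66.5°

cos θ_z = sin φ sin δ + cos φ cos δ cos h = 0.215400 + 0.183004 = 0.398404.
θ_z = arccos(0.398404) = 66.5°.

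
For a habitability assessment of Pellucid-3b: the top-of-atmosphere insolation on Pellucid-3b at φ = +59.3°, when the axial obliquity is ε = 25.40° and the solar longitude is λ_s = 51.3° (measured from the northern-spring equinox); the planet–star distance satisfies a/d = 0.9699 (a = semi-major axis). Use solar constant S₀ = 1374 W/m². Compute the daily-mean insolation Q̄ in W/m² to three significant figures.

Solar declination: sin δ = sin ε · sin λ_s = sin 25.40° × sin 51.3° = 0.33475, so δ = +19.558°.
cos H₀ = −tan(+59.3°) tan(+19.558°) = -0.5983, H₀ = 2.2122 rad.
Bracket: H₀ sin φ sin δ + cos φ cos δ sin H₀ = 2.2122×0.85985×0.33475 + 0.51054×0.94231×0.80127 = 0.636748 + 0.385481 = 1.022229.
Inverse-square distance factor (a/d)² = 0.9699² = 0.940706.
Q̄ = (S₀/π) × 0.940706 × [bracket] = (1374/π) × 0.940706 × 1.022229 = 420.6 W/m².

Q̄ ≈ 421 W/m²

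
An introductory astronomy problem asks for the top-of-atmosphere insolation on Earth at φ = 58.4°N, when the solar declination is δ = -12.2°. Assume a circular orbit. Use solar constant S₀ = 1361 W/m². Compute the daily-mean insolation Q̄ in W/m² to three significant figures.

cos H₀ = −tan(+58.4°) tan(-12.200°) = 0.3514, H₀ = 1.2117 rad.
Bracket: H₀ sin φ sin δ + cos φ cos δ sin H₀ = 1.2117×0.85173×-0.21132 + 0.52399×0.97742×0.93621 = -0.218091 + 0.479488 = 0.261397.
Q̄ = (S₀/π) × [bracket] = (1361/π) × 0.261397 = 113.2 W/m².

Q̄ ≈ 113 W/m²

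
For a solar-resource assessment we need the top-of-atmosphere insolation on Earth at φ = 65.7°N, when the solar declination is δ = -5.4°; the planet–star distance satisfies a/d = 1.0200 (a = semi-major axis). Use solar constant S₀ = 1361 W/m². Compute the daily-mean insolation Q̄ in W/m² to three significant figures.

cos H₀ = −tan(+65.7°) tan(-5.400°) = 0.2094, H₀ = 1.3599 rad.
Bracket: H₀ sin φ sin δ + cos φ cos δ sin H₀ = 1.3599×0.91140×-0.09411 + 0.41151×0.99556×0.97784 = -0.116641 + 0.400604 = 0.283963.
Inverse-square distance factor (a/d)² = 1.0200² = 1.040400.
Q̄ = (S₀/π) × 1.040400 × [bracket] = (1361/π) × 1.040400 × 0.283963 = 128.0 W/m².

Q̄ ≈ 128 W/m²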